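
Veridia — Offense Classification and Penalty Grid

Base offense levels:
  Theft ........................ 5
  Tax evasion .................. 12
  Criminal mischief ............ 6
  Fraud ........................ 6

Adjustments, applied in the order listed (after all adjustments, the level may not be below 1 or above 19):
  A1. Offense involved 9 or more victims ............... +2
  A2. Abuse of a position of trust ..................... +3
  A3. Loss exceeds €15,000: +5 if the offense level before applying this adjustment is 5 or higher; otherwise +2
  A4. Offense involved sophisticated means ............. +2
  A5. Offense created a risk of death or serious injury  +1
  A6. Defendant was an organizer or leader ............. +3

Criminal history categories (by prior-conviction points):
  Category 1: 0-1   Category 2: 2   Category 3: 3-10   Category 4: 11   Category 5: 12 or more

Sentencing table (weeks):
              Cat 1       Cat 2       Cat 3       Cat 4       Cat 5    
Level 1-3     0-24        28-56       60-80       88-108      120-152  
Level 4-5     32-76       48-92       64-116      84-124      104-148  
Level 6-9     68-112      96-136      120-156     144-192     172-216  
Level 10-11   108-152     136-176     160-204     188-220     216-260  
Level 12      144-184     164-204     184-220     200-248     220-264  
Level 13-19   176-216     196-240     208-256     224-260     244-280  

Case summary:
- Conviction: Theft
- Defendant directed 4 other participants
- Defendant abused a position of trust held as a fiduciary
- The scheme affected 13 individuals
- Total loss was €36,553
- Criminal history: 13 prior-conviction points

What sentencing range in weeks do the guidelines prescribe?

Base offense level for theft: 5.
A1 applies: 5 + 2 = 7.
A2 applies: 7 + 3 = 10.
A3 applies (level before this adjustment is 10 ≥ 5, so +5): 10 + 5 = 15.
A6 applies: 15 + 3 = 18.
Final offense level: 18.
Criminal history: 13 prior points → Category 5 (12+).
Level 18 falls in the 13-19 band.
Grid: Level 13-19 × Category 5 = 244-280 weeks.

244-280 weeks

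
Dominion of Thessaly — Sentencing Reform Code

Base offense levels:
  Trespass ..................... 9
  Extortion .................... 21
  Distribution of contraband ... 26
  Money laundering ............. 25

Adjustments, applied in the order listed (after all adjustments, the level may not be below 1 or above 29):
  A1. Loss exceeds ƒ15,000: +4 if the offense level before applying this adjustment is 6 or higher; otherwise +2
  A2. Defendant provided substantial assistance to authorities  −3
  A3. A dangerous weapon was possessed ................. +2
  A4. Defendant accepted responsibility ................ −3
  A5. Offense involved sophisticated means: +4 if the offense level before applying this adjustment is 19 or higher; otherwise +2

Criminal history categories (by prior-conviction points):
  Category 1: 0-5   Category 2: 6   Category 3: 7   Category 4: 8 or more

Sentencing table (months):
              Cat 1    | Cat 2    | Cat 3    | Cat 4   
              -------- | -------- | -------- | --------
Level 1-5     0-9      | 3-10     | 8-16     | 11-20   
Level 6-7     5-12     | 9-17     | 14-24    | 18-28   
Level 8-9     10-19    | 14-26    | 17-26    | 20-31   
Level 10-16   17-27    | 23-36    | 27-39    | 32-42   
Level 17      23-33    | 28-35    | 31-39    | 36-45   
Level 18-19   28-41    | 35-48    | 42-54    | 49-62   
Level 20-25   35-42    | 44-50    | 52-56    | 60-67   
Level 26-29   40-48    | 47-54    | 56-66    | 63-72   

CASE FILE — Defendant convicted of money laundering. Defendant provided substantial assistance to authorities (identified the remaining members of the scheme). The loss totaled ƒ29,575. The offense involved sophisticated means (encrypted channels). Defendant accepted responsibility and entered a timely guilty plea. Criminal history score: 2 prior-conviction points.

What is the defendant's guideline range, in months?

40-48 months

Base offense level for money laundering: 25.
A1 applies (level before this adjustment is 25 ≥ 6, so +4): 25 + 4 = 29.
A2 applies: 29 − 3 = 26.
A3 does not apply.
A4 applies: 26 − 3 = 23.
A5 applies (level before this adjustment is 23 ≥ 19, so +4): 23 + 4 = 27.
Final offense level: 27.
Criminal history: 2 prior points → Category 1 (0-5).
Level 27 falls in the 26-29 band.
Grid: Level 26-29 × Category 1 = 40-48 months.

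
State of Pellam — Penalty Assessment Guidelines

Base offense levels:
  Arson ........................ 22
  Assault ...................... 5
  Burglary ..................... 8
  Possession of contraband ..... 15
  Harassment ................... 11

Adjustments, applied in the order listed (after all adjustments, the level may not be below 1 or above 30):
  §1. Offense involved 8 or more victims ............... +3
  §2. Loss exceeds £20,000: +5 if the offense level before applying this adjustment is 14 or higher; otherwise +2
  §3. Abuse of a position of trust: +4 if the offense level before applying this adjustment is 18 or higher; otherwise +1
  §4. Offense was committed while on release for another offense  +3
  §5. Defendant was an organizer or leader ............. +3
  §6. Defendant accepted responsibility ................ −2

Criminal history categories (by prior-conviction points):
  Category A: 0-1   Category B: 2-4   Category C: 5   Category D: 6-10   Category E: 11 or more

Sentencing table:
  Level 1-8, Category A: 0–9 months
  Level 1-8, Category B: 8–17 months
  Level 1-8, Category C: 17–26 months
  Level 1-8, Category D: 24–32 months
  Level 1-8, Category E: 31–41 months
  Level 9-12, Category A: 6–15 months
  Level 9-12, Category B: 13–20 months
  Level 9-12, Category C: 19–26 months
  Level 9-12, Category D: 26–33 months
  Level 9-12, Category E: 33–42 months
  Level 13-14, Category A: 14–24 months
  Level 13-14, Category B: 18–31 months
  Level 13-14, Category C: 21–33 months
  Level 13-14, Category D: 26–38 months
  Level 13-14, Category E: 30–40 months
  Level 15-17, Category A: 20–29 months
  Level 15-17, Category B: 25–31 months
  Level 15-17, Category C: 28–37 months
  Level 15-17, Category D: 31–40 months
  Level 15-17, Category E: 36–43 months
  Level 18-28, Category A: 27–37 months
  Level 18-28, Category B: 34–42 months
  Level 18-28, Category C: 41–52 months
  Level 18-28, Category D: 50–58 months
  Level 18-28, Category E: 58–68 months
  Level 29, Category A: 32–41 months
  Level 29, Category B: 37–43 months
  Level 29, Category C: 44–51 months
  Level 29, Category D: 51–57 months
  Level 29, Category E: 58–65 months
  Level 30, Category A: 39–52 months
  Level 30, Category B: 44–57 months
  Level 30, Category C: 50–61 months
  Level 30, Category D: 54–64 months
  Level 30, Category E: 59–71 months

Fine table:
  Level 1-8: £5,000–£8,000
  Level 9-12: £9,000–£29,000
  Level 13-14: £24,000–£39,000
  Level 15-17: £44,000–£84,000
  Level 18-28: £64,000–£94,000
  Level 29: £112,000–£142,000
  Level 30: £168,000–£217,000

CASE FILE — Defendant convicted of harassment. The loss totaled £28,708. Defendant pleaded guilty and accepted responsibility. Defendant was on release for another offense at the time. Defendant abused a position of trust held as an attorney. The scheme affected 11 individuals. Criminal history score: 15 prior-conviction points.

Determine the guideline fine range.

£64,000–£94,000

Base offense level for harassment: 11.
§1 applies: 11 + 3 = 14.
§2 applies (level before this adjustment is 14 ≥ 14, so +5): 14 + 5 = 19.
§3 applies (level before this adjustment is 19 ≥ 18, so +4): 19 + 4 = 23.
§4 applies: 23 + 3 = 26.
§6 applies: 26 − 2 = 24.
Final offense level: 24.
Level 24 falls in the 18-28 band.
Fine table: Level 18-28 → £64,000–£94,000.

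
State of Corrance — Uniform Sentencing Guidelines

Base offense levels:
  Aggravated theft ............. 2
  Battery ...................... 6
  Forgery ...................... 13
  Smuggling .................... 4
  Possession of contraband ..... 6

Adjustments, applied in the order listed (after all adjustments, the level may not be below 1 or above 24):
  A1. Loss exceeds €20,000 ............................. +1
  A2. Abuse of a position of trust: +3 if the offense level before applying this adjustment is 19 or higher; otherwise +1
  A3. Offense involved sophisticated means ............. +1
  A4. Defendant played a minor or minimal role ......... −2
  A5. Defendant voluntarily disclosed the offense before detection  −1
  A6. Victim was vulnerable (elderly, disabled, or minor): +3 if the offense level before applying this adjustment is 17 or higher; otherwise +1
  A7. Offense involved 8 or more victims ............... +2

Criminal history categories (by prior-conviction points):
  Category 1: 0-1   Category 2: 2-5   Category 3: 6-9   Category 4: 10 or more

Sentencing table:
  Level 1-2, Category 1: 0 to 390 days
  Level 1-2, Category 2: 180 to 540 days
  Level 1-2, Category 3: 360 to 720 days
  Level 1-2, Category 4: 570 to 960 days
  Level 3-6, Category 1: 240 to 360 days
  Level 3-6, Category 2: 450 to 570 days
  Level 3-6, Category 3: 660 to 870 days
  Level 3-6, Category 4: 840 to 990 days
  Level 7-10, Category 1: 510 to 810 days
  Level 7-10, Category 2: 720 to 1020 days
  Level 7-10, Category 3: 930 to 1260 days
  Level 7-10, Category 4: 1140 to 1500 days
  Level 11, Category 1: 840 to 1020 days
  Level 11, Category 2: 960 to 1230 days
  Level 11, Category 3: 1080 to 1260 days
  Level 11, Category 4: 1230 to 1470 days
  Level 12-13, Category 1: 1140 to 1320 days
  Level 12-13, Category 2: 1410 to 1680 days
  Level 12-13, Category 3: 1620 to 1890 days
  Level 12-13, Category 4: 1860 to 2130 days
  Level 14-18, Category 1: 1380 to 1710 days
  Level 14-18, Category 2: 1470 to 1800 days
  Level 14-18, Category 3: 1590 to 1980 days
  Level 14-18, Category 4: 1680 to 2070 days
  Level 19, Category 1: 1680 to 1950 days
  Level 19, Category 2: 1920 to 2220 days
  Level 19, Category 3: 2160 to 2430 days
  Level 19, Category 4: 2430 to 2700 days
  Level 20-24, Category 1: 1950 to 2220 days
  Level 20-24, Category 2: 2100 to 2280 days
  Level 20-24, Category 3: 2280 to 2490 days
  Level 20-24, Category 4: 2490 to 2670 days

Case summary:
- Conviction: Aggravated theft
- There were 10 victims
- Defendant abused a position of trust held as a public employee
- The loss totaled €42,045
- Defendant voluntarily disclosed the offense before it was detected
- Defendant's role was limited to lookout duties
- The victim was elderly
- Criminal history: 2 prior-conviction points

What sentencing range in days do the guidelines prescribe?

Base offense level for aggravated theft: 2.
A1 applies: 2 + 1 = 3.
A2 applies (level before this adjustment is 3 < 19, so +1): 3 + 1 = 4.
A4 applies: 4 − 2 = 2.
A5 applies: 2 − 1 = 1.
A6 applies (level before this adjustment is 1 < 17, so +1): 1 + 1 = 2.
A7 applies: 2 + 2 = 4.
Final offense level: 4.
Criminal history: 2 prior points → Category 2 (2-5).
Level 4 falls in the 3-6 band.
Grid: Level 3-6 × Category 2 = 450-570 days.

450-570 days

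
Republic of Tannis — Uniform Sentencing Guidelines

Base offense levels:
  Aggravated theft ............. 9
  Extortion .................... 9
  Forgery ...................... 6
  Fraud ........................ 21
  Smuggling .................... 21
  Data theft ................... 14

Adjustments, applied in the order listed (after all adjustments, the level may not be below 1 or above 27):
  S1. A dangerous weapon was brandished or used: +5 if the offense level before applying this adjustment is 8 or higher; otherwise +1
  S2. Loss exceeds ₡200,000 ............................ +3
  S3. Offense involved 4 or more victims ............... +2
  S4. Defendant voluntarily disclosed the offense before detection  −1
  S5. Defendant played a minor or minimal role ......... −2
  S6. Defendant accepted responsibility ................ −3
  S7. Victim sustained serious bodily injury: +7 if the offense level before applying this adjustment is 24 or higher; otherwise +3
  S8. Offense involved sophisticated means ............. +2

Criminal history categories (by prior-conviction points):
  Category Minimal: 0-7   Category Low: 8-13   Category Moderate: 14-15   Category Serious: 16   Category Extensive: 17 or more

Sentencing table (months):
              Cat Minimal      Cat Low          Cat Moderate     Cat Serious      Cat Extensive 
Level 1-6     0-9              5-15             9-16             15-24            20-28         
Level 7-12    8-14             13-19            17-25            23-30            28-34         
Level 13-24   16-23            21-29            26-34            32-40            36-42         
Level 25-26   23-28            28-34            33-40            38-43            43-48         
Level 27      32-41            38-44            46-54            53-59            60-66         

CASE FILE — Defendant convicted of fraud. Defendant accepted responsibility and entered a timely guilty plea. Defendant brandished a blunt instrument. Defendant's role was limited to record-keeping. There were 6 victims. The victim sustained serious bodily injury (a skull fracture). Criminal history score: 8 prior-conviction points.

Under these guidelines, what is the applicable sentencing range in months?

Base offense level for fraud: 21.
S1 applies (level before this adjustment is 21 ≥ 8, so +5): 21 + 5 = 26.
S2 does not apply.
S3 applies: 26 + 2 = 28.
S4 does not apply.
S5 applies: 28 − 2 = 26.
S6 applies: 26 − 3 = 23.
S7 applies (level before this adjustment is 23 < 24, so +3): 23 + 3 = 26.
S8 does not apply.
Final offense level: 26.
Criminal history: 8 prior points → Category Low (8-13).
Level 26 falls in the 25-26 band.
Grid: Level 25-26 × Category Low = 28-34 months.

28-34 months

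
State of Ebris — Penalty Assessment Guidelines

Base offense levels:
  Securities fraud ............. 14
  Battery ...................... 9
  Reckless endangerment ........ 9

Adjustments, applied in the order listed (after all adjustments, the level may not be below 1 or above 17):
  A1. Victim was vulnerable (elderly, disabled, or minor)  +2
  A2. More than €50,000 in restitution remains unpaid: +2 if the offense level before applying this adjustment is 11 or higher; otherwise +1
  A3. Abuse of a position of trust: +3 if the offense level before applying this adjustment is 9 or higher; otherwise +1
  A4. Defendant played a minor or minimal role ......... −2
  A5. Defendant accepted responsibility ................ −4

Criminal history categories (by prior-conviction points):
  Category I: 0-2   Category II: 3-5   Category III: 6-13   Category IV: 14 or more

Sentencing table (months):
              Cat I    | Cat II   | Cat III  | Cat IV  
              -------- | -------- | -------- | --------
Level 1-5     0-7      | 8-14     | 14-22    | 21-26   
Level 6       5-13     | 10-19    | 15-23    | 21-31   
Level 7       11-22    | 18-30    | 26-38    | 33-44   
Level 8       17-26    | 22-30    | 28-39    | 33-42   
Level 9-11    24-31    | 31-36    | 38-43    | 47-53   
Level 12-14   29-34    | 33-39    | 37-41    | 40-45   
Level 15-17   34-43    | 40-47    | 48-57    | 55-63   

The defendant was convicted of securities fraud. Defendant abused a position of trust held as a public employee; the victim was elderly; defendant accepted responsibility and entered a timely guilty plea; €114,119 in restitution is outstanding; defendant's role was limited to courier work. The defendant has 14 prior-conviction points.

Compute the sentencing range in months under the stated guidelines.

Base offense level for securities fraud: 14.
A1 applies: 14 + 2 = 16.
A2 applies (level before this adjustment is 16 ≥ 11, so +2): 16 + 2 = 18.
A3 applies (level before this adjustment is 18 ≥ 9, so +3): 18 + 3 = 21.
A4 applies: 21 − 2 = 19.
A5 applies: 19 − 4 = 15.
Final offense level: 15.
Criminal history: 14 prior points → Category IV (14+).
Level 15 falls in the 15-17 band.
Grid: Level 15-17 × Category IV = 55-63 months.

55-63 months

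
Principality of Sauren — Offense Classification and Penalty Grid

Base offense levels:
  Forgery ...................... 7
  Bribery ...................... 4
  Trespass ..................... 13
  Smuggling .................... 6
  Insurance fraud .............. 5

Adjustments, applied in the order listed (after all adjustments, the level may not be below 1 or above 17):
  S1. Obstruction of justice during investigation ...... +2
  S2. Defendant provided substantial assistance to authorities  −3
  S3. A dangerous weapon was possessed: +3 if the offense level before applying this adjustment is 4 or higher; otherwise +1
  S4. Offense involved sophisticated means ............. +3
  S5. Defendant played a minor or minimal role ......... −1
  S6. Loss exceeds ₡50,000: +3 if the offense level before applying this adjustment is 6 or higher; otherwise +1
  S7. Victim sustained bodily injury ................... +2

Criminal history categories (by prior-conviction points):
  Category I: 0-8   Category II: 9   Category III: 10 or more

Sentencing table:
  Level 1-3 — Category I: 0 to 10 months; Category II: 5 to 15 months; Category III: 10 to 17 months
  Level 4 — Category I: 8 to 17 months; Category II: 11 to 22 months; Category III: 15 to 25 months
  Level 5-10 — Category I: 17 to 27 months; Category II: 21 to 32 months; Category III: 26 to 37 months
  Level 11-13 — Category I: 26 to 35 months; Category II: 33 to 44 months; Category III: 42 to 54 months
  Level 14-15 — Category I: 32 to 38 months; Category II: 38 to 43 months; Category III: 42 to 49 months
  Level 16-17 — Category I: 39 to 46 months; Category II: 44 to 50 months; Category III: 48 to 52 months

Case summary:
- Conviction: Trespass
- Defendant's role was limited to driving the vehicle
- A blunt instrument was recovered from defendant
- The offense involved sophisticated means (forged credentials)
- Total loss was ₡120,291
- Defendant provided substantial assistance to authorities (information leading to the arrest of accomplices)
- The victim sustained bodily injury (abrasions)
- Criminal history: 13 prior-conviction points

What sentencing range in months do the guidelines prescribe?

Base offense level for trespass: 13.
S2 applies: 13 − 3 = 10.
S3 applies (level before this adjustment is 10 ≥ 4, so +3): 10 + 3 = 13.
S4 applies: 13 + 3 = 16.
S5 applies: 16 − 1 = 15.
S6 applies (level before this adjustment is 15 ≥ 6, so +3): 15 + 3 = 18.
S7 applies: 18 + 2 = 20.
Level 20 exceeds the maximum of 17; capped at 17.
Final offense level: 17.
Criminal history: 13 prior points → Category III (10+).
Level 17 falls in the 16-17 band.
Grid: Level 16-17 × Category III = 48-52 months.

48-52 months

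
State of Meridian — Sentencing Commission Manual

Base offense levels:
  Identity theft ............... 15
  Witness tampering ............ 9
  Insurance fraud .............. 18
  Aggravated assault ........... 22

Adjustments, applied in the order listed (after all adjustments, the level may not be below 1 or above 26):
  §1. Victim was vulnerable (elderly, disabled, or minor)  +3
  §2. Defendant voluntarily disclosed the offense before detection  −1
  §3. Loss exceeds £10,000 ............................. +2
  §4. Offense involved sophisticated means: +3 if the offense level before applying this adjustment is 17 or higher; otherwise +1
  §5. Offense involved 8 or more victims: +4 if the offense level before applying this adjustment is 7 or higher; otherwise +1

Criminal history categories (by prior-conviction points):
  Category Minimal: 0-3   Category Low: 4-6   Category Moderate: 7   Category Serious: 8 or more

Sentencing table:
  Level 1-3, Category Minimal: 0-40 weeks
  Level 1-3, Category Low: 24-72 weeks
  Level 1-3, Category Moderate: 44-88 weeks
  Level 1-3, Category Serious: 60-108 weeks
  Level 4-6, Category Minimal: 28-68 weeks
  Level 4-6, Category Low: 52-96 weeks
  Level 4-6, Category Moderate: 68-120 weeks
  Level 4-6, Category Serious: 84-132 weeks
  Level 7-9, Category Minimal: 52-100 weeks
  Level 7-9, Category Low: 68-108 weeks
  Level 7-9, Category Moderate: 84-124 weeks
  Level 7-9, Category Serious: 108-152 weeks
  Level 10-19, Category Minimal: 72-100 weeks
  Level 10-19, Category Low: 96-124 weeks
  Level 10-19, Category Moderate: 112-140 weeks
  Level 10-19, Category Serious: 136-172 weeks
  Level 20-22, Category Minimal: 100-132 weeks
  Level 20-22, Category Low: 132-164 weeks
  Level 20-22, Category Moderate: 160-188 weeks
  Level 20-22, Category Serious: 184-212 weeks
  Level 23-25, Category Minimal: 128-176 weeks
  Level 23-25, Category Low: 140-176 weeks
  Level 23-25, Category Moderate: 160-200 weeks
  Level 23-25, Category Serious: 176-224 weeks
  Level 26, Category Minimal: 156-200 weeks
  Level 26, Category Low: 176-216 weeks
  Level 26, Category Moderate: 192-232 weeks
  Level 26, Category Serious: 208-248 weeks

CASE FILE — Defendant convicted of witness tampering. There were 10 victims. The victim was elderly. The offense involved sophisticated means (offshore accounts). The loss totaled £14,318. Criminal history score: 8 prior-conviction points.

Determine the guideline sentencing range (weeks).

136-172 weeks

Base offense level for witness tampering: 9.
§1 applies: 9 + 3 = 12.
§2 does not apply.
§3 applies: 12 + 2 = 14.
§4 applies (level before this adjustment is 14 < 17, so +1): 14 + 1 = 15.
§5 applies (level before this adjustment is 15 ≥ 7, so +4): 15 + 4 = 19.
Final offense level: 19.
Criminal history: 8 prior points → Category Serious (8+).
Level 19 falls in the 10-19 band.
Grid: Level 10-19 × Category Serious = 136-172 weeks.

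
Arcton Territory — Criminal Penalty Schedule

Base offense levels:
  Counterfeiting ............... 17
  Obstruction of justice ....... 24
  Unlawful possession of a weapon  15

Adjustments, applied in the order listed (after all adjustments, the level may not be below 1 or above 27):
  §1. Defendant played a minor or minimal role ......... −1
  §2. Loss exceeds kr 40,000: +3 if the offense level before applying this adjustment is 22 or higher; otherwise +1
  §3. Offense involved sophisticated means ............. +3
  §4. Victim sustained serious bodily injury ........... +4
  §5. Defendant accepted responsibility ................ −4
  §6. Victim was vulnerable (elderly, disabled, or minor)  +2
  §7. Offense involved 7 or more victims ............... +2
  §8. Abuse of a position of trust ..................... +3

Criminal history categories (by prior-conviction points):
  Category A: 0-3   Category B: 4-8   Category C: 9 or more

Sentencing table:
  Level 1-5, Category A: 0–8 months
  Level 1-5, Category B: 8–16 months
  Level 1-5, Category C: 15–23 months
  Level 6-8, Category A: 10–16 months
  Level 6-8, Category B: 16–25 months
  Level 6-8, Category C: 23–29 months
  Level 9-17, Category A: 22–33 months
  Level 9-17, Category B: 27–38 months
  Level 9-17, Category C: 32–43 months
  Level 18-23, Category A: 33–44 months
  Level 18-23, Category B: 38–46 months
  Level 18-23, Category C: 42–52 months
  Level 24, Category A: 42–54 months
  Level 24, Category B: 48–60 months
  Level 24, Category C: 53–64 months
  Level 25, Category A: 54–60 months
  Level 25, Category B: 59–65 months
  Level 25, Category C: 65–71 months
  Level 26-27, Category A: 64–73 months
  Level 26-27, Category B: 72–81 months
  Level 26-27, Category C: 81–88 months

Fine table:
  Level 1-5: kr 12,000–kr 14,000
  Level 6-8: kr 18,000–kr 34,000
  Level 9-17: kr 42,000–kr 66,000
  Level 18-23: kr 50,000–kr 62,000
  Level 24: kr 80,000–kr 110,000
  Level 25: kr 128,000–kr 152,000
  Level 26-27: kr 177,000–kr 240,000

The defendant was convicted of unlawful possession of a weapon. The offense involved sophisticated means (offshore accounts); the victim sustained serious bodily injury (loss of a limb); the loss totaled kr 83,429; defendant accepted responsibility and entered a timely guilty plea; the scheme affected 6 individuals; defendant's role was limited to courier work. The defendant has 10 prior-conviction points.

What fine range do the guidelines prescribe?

Base offense level for unlawful possession of a weapon: 15.
§1 applies: 15 − 1 = 14.
§2 applies (level before this adjustment is 14 < 22, so +1): 14 + 1 = 15.
§3 applies: 15 + 3 = 18.
§4 applies: 18 + 4 = 22.
§5 applies: 22 − 4 = 18.
Final offense level: 18.
Level 18 falls in the 18-23 band.
Fine table: Level 18-23 → kr 50,000–kr 62,000.

kr 50,000–kr 62,000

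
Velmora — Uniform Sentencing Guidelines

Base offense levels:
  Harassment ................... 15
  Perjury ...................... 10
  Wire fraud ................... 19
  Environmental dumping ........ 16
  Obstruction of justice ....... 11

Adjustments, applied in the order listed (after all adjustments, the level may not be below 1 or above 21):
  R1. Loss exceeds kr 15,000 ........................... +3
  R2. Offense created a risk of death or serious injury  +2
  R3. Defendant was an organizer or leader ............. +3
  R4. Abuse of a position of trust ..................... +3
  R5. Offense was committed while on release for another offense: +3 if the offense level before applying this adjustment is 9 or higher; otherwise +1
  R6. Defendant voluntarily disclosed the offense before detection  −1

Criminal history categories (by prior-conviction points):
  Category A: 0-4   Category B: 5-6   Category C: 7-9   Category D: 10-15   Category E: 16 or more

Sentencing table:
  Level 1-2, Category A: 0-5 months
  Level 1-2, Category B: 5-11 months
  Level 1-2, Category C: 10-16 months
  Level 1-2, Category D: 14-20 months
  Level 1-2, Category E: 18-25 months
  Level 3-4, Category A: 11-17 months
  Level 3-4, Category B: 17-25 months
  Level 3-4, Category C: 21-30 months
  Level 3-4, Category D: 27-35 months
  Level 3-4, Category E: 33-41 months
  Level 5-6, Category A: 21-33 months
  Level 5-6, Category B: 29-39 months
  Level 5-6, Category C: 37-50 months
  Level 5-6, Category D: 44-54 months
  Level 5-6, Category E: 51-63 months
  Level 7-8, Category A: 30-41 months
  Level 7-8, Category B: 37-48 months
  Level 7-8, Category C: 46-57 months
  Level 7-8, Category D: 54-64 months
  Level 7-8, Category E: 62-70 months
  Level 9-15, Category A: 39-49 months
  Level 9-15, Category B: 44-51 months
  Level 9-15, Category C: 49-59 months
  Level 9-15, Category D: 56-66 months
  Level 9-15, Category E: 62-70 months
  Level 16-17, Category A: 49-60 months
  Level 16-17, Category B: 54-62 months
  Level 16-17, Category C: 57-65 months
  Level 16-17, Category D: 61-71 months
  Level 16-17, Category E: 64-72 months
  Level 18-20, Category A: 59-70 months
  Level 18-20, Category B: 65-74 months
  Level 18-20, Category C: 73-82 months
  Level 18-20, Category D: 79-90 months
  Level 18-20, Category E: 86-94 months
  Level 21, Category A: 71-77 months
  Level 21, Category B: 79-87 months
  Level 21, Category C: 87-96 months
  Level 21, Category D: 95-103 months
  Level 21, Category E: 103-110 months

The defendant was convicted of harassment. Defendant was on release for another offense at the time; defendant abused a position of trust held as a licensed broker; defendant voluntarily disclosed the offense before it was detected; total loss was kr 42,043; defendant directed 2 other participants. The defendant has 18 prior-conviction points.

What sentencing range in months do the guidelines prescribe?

Base offense level for harassment: 15.
R1 applies: 15 + 3 = 18.
R2 does not apply.
R3 applies: 18 + 3 = 21.
R4 applies: 21 + 3 = 24.
R5 applies (level before this adjustment is 24 ≥ 9, so +3): 24 + 3 = 27.
R6 applies: 27 − 1 = 26.
Level 26 exceeds the maximum of 21; capped at 21.
Final offense level: 21.
Criminal history: 18 prior points → Category E (16+).
Level 21 falls in the 21 band.
Grid: Level 21 × Category E = 103-110 months.

103-110 months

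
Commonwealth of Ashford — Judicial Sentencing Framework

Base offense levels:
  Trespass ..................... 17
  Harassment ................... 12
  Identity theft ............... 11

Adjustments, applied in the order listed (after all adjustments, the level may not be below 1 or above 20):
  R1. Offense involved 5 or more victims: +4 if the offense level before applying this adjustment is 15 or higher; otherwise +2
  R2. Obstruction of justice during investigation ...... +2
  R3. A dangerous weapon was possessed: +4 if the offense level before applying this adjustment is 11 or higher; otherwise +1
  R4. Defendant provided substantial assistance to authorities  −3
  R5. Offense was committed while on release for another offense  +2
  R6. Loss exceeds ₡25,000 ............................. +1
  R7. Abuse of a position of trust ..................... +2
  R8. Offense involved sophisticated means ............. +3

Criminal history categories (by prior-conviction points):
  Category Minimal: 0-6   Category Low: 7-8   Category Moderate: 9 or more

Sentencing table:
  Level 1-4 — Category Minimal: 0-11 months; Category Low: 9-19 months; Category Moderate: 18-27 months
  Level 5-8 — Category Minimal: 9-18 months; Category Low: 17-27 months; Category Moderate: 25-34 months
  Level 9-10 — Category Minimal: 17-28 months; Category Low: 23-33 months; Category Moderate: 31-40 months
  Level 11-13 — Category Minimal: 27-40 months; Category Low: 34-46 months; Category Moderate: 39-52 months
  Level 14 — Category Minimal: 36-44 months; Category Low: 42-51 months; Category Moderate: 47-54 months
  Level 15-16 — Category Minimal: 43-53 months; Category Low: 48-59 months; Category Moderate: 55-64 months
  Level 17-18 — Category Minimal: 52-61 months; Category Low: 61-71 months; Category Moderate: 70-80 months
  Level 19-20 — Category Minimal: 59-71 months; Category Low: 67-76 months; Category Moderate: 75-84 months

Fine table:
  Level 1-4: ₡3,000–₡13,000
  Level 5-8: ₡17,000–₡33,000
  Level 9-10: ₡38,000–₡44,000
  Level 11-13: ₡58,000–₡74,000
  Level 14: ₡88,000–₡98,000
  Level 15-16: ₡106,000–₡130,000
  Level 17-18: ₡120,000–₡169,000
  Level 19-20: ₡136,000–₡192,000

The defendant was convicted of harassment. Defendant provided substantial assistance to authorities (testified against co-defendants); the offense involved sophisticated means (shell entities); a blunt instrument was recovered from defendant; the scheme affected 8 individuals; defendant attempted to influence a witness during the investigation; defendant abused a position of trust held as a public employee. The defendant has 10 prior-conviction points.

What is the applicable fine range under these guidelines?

₡136,000–₡192,000

Base offense level for harassment: 12.
R1 applies (level before this adjustment is 12 < 15, so +2): 12 + 2 = 14.
R2 applies: 14 + 2 = 16.
R3 applies (level before this adjustment is 16 ≥ 11, so +4): 16 + 4 = 20.
R4 applies: 20 − 3 = 17.
R5 does not apply.
R7 applies: 17 + 2 = 19.
R8 applies: 19 + 3 = 22.
Level 22 exceeds the maximum of 20; capped at 20.
Final offense level: 20.
Level 20 falls in the 19-20 band.
Fine table: Level 19-20 → ₡136,000–₡192,000.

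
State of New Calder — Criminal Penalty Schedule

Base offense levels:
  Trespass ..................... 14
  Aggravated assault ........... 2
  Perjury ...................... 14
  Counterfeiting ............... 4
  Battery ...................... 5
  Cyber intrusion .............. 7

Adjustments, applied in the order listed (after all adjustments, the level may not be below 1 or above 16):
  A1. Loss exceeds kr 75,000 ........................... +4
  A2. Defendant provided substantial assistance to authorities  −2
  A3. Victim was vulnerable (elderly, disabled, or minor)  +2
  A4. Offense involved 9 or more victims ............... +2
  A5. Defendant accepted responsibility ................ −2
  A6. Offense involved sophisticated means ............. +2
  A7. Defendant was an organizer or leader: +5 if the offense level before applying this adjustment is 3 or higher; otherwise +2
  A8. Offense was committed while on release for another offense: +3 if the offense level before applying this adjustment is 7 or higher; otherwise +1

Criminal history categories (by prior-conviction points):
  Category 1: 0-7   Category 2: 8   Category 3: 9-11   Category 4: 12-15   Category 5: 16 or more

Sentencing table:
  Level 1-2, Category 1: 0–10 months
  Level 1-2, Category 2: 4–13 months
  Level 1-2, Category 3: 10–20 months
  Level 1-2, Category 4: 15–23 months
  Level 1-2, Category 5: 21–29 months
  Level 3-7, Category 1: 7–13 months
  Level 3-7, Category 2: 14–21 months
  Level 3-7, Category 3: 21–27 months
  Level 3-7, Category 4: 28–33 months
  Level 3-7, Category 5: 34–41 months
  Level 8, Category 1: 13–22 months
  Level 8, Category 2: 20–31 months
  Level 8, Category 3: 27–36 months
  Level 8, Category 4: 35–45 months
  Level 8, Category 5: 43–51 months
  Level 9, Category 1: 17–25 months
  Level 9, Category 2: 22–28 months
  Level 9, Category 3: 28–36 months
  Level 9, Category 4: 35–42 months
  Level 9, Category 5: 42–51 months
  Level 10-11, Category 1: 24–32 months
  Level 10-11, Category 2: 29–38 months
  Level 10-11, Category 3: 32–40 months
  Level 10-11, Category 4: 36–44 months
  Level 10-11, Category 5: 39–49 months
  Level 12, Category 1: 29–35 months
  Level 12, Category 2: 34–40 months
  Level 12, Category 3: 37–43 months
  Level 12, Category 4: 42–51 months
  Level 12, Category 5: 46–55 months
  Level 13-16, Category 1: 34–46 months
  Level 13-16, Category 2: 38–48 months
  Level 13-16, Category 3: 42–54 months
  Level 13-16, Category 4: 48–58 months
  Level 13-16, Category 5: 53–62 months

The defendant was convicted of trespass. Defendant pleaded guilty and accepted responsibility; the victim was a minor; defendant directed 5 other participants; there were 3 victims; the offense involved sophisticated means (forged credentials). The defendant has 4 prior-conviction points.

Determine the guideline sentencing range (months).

34-46 months

Base offense level for trespass: 14.
A1 does not apply.
A3 applies: 14 + 2 = 16.
A5 applies: 16 − 2 = 14.
A6 applies: 14 + 2 = 16.
A7 applies (level before this adjustment is 16 ≥ 3, so +5): 16 + 5 = 21.
A8 does not apply.
Level 21 exceeds the maximum of 16; capped at 16.
Final offense level: 16.
Criminal history: 4 prior points → Category 1 (0-7).
Level 16 falls in the 13-16 band.
Grid: Level 13-16 × Category 1 = 34-46 months.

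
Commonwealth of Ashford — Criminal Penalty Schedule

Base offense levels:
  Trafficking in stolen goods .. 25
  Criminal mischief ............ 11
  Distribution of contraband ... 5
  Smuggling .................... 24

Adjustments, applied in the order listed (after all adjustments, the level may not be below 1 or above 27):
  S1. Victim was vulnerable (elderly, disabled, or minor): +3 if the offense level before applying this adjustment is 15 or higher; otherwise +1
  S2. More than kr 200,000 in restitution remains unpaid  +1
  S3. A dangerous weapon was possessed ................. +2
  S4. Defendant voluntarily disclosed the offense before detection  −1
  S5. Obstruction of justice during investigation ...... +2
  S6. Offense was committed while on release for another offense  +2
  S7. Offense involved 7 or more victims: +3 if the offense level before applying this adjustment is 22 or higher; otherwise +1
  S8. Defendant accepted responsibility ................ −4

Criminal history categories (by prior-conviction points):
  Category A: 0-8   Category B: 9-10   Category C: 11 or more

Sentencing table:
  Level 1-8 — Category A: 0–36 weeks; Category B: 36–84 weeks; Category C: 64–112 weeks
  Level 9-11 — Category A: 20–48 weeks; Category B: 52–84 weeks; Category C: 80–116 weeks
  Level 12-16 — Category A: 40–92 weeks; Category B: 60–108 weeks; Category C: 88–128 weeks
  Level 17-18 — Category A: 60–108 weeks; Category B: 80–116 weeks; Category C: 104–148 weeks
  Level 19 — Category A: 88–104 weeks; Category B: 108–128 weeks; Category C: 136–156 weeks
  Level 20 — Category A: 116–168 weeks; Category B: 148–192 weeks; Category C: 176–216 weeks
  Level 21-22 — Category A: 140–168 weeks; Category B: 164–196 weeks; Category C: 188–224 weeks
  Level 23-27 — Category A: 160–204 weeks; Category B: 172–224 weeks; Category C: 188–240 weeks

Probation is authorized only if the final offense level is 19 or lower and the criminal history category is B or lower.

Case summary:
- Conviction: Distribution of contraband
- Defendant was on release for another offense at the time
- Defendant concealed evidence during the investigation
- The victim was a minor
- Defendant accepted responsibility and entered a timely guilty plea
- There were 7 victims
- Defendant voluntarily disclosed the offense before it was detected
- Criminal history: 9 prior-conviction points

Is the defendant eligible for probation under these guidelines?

Yes

Base offense level for distribution of contraband: 5.
S1 applies (level before this adjustment is 5 < 15, so +1): 5 + 1 = 6.
S4 applies: 6 − 1 = 5.
S5 applies: 5 + 2 = 7.
S6 applies: 7 + 2 = 9.
S7 applies (level before this adjustment is 9 < 22, so +1): 9 + 1 = 10.
S8 applies: 10 − 4 = 6.
Final offense level: 6.
Criminal history: 9 prior points → Category B (9-10).
Level 6 falls in the 1-8 band.
Grid: Level 1-8 × Category B = 36-84 weeks.
Probation check: level 6 ≤ 19 and category B ≤ B → eligible.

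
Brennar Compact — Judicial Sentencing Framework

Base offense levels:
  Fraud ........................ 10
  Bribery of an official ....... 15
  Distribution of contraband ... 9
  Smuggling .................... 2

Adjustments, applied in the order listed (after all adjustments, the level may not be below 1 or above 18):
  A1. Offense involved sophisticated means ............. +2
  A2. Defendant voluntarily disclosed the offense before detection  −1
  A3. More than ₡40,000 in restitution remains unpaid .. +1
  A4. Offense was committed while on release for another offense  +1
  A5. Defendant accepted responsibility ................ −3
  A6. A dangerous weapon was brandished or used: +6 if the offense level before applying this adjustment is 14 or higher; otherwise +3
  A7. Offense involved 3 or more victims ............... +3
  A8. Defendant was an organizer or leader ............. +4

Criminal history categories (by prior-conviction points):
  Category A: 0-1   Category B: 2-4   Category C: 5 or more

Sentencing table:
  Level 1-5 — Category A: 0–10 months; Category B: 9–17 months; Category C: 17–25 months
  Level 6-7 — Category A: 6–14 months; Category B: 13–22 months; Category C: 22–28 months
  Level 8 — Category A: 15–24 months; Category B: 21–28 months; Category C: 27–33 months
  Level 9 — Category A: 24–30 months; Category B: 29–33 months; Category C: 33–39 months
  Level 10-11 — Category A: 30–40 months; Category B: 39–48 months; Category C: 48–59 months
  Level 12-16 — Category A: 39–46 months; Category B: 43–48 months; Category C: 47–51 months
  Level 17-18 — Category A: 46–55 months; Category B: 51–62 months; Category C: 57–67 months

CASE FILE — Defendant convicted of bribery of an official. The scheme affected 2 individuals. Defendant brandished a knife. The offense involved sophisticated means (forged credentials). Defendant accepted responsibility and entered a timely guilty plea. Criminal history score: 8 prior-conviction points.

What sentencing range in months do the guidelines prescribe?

Base offense level for bribery of an official: 15.
A1 applies: 15 + 2 = 17.
A2 does not apply.
A3 does not apply.
A5 applies: 17 − 3 = 14.
A6 applies (level before this adjustment is 14 ≥ 14, so +6): 14 + 6 = 20.
A7 does not apply.
Level 20 exceeds the maximum of 18; capped at 18.
Final offense level: 18.
Criminal history: 8 prior points → Category C (5+).
Level 18 falls in the 17-18 band.
Grid: Level 17-18 × Category C = 57-67 months.

57-67 months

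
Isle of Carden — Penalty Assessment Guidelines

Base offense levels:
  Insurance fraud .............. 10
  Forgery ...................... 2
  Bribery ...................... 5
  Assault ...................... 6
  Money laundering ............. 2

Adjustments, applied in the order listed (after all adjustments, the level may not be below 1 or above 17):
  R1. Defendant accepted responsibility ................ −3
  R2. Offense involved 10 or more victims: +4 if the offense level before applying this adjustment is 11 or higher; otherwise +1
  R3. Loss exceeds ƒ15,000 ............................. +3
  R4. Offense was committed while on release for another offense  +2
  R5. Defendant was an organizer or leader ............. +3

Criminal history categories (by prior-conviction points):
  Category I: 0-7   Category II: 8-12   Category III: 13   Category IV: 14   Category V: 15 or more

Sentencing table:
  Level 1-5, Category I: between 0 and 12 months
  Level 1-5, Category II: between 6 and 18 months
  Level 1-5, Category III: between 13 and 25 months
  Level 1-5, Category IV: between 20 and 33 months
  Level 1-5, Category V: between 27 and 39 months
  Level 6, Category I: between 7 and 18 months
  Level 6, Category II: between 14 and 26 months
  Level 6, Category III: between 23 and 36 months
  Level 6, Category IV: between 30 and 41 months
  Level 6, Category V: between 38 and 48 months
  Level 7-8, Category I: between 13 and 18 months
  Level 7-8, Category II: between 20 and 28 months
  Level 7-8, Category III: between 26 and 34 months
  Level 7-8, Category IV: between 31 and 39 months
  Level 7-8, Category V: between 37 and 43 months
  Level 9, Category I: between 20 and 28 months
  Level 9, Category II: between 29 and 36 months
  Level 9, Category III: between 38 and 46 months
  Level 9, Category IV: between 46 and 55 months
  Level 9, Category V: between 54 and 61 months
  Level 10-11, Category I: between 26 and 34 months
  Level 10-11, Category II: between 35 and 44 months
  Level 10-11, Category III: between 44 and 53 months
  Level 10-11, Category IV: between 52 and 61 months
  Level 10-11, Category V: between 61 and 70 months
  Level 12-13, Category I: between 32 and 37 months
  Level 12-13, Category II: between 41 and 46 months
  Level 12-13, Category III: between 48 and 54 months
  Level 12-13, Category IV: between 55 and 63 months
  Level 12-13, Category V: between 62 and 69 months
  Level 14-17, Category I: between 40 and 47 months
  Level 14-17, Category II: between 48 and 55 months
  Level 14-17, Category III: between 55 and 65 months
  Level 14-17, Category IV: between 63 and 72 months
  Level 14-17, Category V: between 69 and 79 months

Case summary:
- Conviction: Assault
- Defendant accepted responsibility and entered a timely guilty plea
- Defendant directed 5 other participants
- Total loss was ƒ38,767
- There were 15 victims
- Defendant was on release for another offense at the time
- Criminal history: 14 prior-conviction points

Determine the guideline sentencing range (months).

Base offense level for assault: 6.
R1 applies: 6 − 3 = 3.
R2 applies (level before this adjustment is 3 < 11, so +1): 3 + 1 = 4.
R3 applies: 4 + 3 = 7.
R4 applies: 7 + 2 = 9.
R5 applies: 9 + 3 = 12.
Final offense level: 12.
Criminal history: 14 prior points → Category IV (14).
Level 12 falls in the 12-13 band.
Grid: Level 12-13 × Category IV = 55-63 months.

55-63 months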